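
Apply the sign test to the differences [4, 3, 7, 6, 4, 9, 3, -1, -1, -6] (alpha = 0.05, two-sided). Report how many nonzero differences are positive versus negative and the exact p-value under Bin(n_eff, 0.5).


Step 1: Discard zero differences. Original n = 10; n_eff = number of nonzero differences = 10.
Nonzero differences (with sign): +4, +3, +7, +6, +4, +9, +3, -1, -1, -6
Step 2: Count signs: positive = 7, negative = 3.
Step 3: Under H0: P(positive) = 0.5, so the number of positives S ~ Bin(10, 0.5).
Step 4: Two-sided exact p-value = sum of Bin(10,0.5) probabilities at or below the observed probability = 0.343750.
Step 5: alpha = 0.05. fail to reject H0.

n_eff = 10, pos = 7, neg = 3, p = 0.343750, fail to reject H0.


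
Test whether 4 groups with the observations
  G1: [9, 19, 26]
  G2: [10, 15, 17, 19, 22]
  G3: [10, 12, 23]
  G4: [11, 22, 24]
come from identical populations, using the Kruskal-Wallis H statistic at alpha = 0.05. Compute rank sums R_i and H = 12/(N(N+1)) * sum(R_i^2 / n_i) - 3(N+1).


Step 1: Combine all N = 14 observations and assign midranks.
sorted (value, group, rank): (9,G1,1), (10,G2,2.5), (10,G3,2.5), (11,G4,4), (12,G3,5), (15,G2,6), (17,G2,7), (19,G1,8.5), (19,G2,8.5), (22,G2,10.5), (22,G4,10.5), (23,G3,12), (24,G4,13), (26,G1,14)
Step 2: Sum ranks within each group.
R_1 = 23.5 (n_1 = 3)
R_2 = 34.5 (n_2 = 5)
R_3 = 19.5 (n_3 = 3)
R_4 = 27.5 (n_4 = 3)
Step 3: H = 12/(N(N+1)) * sum(R_i^2/n_i) - 3(N+1)
     = 12/(14*15) * (23.5^2/3 + 34.5^2/5 + 19.5^2/3 + 27.5^2/3) - 3*15
     = 0.057143 * 800.967 - 45
     = 0.769524.
Step 4: Ties present; correction factor C = 1 - 18/(14^3 - 14) = 0.993407. Corrected H = 0.769524 / 0.993407 = 0.774631.
Step 5: Under H0, H ~ chi^2(3); p-value = 0.855525.
Step 6: alpha = 0.05. fail to reject H0.

H = 0.7746, df = 3, p = 0.855525, fail to reject H0.


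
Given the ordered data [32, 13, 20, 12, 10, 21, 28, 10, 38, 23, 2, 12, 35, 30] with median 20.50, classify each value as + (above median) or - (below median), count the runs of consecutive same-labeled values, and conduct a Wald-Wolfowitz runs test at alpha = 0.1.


Step 1: Compute median = 20.50; label A = above, B = below.
Labels in order: ABBBBAABAABBAA  (n_A = 7, n_B = 7)
Step 2: Count runs R = 7.
Step 3: Under H0 (random ordering), E[R] = 2*n_A*n_B/(n_A+n_B) + 1 = 2*7*7/14 + 1 = 8.0000.
        Var[R] = 2*n_A*n_B*(2*n_A*n_B - n_A - n_B) / ((n_A+n_B)^2 * (n_A+n_B-1)) = 8232/2548 = 3.2308.
        SD[R] = 1.7974.
Step 4: Continuity-corrected z = (R + 0.5 - E[R]) / SD[R] = (7 + 0.5 - 8.0000) / 1.7974 = -0.2782.
Step 5: Two-sided p-value via normal approximation = 2*(1 - Phi(|z|)) = 0.780879.
Step 6: alpha = 0.1. fail to reject H0.

R = 7, z = -0.2782, p = 0.780879, fail to reject H0.


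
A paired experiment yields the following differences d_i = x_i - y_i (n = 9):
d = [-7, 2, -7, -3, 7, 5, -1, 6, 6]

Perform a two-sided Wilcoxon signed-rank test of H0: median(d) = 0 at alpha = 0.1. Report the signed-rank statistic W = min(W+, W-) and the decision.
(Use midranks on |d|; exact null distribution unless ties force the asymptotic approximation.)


Step 1: Drop any zero differences (none here) and take |d_i|.
|d| = [7, 2, 7, 3, 7, 5, 1, 6, 6]
Step 2: Midrank |d_i| (ties get averaged ranks).
ranks: |7|->8, |2|->2, |7|->8, |3|->3, |7|->8, |5|->4, |1|->1, |6|->5.5, |6|->5.5
Step 3: Attach original signs; sum ranks with positive sign and with negative sign.
W+ = 2 + 8 + 4 + 5.5 + 5.5 = 25
W- = 8 + 8 + 3 + 1 = 20
(Check: W+ + W- = 45 should equal n(n+1)/2 = 45.)
Step 4: Test statistic W = min(W+, W-) = 20.
Step 5: Ties in |d|, so use the tie-corrected normal approximation.
        E[W] = n(n+1)/4 = 9*10/4 = 22.5.
        Tie groups: |d|=6 (t=2), |d|=7 (t=3); sum(t^3 - t) = 30.
        Var[W] = n(n+1)(2n+1)/24 - sum(t^3-t)/48 = 1710/24 - 30/48 = 70.625.
        z = (W - E[W]) / sqrt(Var[W]) = (20 - 22.5) / 8.4039 = -0.2975.
        Two-sided p = 2*Phi(z) = 0.766099.
Step 6: alpha = 0.1. fail to reject H0.

W+ = 25, W- = 20, W = min = 20, p = 0.766099, fail to reject H0.


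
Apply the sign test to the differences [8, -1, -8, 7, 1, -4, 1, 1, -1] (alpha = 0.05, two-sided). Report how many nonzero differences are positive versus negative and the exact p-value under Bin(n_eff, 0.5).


Step 1: Discard zero differences. Original n = 9; n_eff = number of nonzero differences = 9.
Nonzero differences (with sign): +8, -1, -8, +7, +1, -4, +1, +1, -1
Step 2: Count signs: positive = 5, negative = 4.
Step 3: Under H0: P(positive) = 0.5, so the number of positives S ~ Bin(9, 0.5).
Step 4: Two-sided exact p-value = sum of Bin(9,0.5) probabilities at or below the observed probability = 1.000000.
Step 5: alpha = 0.05. fail to reject H0.

n_eff = 9, pos = 5, neg = 4, p = 1.000000, fail to reject H0.


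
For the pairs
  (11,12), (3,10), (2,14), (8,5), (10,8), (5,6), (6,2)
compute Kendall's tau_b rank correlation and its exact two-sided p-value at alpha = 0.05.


Step 1: Enumerate the 21 unordered pairs (i,j) with i<j and classify each by sign(x_j-x_i) * sign(y_j-y_i).
  (1,2):dx=-8,dy=-2->C; (1,3):dx=-9,dy=+2->D; (1,4):dx=-3,dy=-7->C; (1,5):dx=-1,dy=-4->C
  (1,6):dx=-6,dy=-6->C; (1,7):dx=-5,dy=-10->C; (2,3):dx=-1,dy=+4->D; (2,4):dx=+5,dy=-5->D
  (2,5):dx=+7,dy=-2->D; (2,6):dx=+2,dy=-4->D; (2,7):dx=+3,dy=-8->D; (3,4):dx=+6,dy=-9->D
  (3,5):dx=+8,dy=-6->D; (3,6):dx=+3,dy=-8->D; (3,7):dx=+4,dy=-12->D; (4,5):dx=+2,dy=+3->C
  (4,6):dx=-3,dy=+1->D; (4,7):dx=-2,dy=-3->C; (5,6):dx=-5,dy=-2->C; (5,7):dx=-4,dy=-6->C
  (6,7):dx=+1,dy=-4->D
Step 2: C = 9, D = 12, total pairs = 21.
Step 3: tau = (C - D)/(n(n-1)/2) = (9 - 12)/21 = -0.142857.
Step 4: Exact two-sided p-value (enumerate n! = 5040 permutations of y under H0): p = 0.772619.
Step 5: alpha = 0.05. fail to reject H0.

tau_b = -0.1429 (C=9, D=12), p = 0.772619, fail to reject H0.


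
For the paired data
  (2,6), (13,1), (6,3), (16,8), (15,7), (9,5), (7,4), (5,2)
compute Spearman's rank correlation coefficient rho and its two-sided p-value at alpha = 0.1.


Step 1: Rank x and y separately (midranks; no ties here).
rank(x): 2->1, 13->6, 6->3, 16->8, 15->7, 9->5, 7->4, 5->2
rank(y): 6->6, 1->1, 3->3, 8->8, 7->7, 5->5, 4->4, 2->2
Step 2: d_i = R_x(i) - R_y(i); compute d_i^2.
  (1-6)^2=25, (6-1)^2=25, (3-3)^2=0, (8-8)^2=0, (7-7)^2=0, (5-5)^2=0, (4-4)^2=0, (2-2)^2=0
sum(d^2) = 50.
Step 3: rho = 1 - 6*50 / (8*(8^2 - 1)) = 1 - 300/504 = 0.404762.
Step 4: Under H0, t = rho * sqrt((n-2)/(1-rho^2)) = 1.0842 ~ t(6).
Step 5: Two-sided p-value from the t-distribution with 6 df = 0.319889.
Step 6: alpha = 0.1. fail to reject H0.

rho = 0.4048, p = 0.319889, fail to reject H0 at alpha = 0.1.


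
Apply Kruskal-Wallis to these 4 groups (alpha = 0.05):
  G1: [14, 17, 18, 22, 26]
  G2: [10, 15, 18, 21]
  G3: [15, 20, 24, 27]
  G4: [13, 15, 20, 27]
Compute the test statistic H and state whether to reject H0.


Step 1: Combine all N = 17 observations and assign midranks.
sorted (value, group, rank): (10,G2,1), (13,G4,2), (14,G1,3), (15,G2,5), (15,G3,5), (15,G4,5), (17,G1,7), (18,G1,8.5), (18,G2,8.5), (20,G3,10.5), (20,G4,10.5), (21,G2,12), (22,G1,13), (24,G3,14), (26,G1,15), (27,G3,16.5), (27,G4,16.5)
Step 2: Sum ranks within each group.
R_1 = 46.5 (n_1 = 5)
R_2 = 26.5 (n_2 = 4)
R_3 = 46 (n_3 = 4)
R_4 = 34 (n_4 = 4)
Step 3: H = 12/(N(N+1)) * sum(R_i^2/n_i) - 3(N+1)
     = 12/(17*18) * (46.5^2/5 + 26.5^2/4 + 46^2/4 + 34^2/4) - 3*18
     = 0.039216 * 1426.01 - 54
     = 1.922059.
Step 4: Ties present; correction factor C = 1 - 42/(17^3 - 17) = 0.991422. Corrected H = 1.922059 / 0.991422 = 1.938690.
Step 5: Under H0, H ~ chi^2(3); p-value = 0.585229.
Step 6: alpha = 0.05. fail to reject H0.

H = 1.9387, df = 3, p = 0.585229, fail to reject H0.


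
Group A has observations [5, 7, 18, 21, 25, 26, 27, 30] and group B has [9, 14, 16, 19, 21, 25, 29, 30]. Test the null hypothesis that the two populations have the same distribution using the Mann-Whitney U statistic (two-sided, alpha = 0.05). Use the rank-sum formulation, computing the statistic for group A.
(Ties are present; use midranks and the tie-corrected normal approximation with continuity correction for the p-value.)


Step 1: Combine and sort all 16 observations; assign midranks.
sorted (value, group): (5,X), (7,X), (9,Y), (14,Y), (16,Y), (18,X), (19,Y), (21,X), (21,Y), (25,X), (25,Y), (26,X), (27,X), (29,Y), (30,X), (30,Y)
ranks: 5->1, 7->2, 9->3, 14->4, 16->5, 18->6, 19->7, 21->8.5, 21->8.5, 25->10.5, 25->10.5, 26->12, 27->13, 29->14, 30->15.5, 30->15.5
Step 2: Rank sum for X: R1 = 1 + 2 + 6 + 8.5 + 10.5 + 12 + 13 + 15.5 = 68.5.
Step 3: U_X = R1 - n1(n1+1)/2 = 68.5 - 8*9/2 = 68.5 - 36 = 32.5.
       U_Y = n1*n2 - U_X = 64 - 32.5 = 31.5.
Step 4: Ties are present, so use the tie-corrected normal approximation (with continuity correction) for the p-value.
Step 5: p-value = 1.000000; compare to alpha = 0.05. fail to reject H0.

U_X = 32.5, p = 1.000000, fail to reject H0 at alpha = 0.05.


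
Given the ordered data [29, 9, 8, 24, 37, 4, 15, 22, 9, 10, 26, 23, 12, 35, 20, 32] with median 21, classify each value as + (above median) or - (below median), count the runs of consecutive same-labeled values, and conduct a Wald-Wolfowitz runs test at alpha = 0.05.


Step 1: Compute median = 21; label A = above, B = below.
Labels in order: ABBAABBABBAABABA  (n_A = 8, n_B = 8)
Step 2: Count runs R = 11.
Step 3: Under H0 (random ordering), E[R] = 2*n_A*n_B/(n_A+n_B) + 1 = 2*8*8/16 + 1 = 9.0000.
        Var[R] = 2*n_A*n_B*(2*n_A*n_B - n_A - n_B) / ((n_A+n_B)^2 * (n_A+n_B-1)) = 14336/3840 = 3.7333.
        SD[R] = 1.9322.
Step 4: Continuity-corrected z = (R - 0.5 - E[R]) / SD[R] = (11 - 0.5 - 9.0000) / 1.9322 = 0.7763.
Step 5: Two-sided p-value via normal approximation = 2*(1 - Phi(|z|)) = 0.437558.
Step 6: alpha = 0.05. fail to reject H0.

R = 11, z = 0.7763, p = 0.437558, fail to reject H0.


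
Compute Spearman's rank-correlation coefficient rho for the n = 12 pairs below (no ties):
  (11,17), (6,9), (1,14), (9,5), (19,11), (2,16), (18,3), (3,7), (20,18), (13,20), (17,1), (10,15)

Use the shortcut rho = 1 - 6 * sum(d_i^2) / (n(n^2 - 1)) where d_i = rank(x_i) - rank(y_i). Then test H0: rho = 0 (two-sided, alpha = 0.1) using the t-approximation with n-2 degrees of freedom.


Step 1: Rank x and y separately (midranks; no ties here).
rank(x): 11->7, 6->4, 1->1, 9->5, 19->11, 2->2, 18->10, 3->3, 20->12, 13->8, 17->9, 10->6
rank(y): 17->10, 9->5, 14->7, 5->3, 11->6, 16->9, 3->2, 7->4, 18->11, 20->12, 1->1, 15->8
Step 2: d_i = R_x(i) - R_y(i); compute d_i^2.
  (7-10)^2=9, (4-5)^2=1, (1-7)^2=36, (5-3)^2=4, (11-6)^2=25, (2-9)^2=49, (10-2)^2=64, (3-4)^2=1, (12-11)^2=1, (8-12)^2=16, (9-1)^2=64, (6-8)^2=4
sum(d^2) = 274.
Step 3: rho = 1 - 6*274 / (12*(12^2 - 1)) = 1 - 1644/1716 = 0.041958.
Step 4: Under H0, t = rho * sqrt((n-2)/(1-rho^2)) = 0.1328 ~ t(10).
Step 5: Two-sided p-value from the t-distribution with 10 df = 0.896986.
Step 6: alpha = 0.1. fail to reject H0.

rho = 0.0420, p = 0.896986, fail to reject H0 at alpha = 0.1.


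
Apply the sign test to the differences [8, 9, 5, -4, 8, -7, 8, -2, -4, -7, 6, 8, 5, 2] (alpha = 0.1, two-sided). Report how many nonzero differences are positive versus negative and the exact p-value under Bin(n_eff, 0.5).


Step 1: Discard zero differences. Original n = 14; n_eff = number of nonzero differences = 14.
Nonzero differences (with sign): +8, +9, +5, -4, +8, -7, +8, -2, -4, -7, +6, +8, +5, +2
Step 2: Count signs: positive = 9, negative = 5.
Step 3: Under H0: P(positive) = 0.5, so the number of positives S ~ Bin(14, 0.5).
Step 4: Two-sided exact p-value = sum of Bin(14,0.5) probabilities at or below the observed probability = 0.423950.
Step 5: alpha = 0.1. fail to reject H0.

n_eff = 14, pos = 9, neg = 5, p = 0.423950, fail to reject H0.


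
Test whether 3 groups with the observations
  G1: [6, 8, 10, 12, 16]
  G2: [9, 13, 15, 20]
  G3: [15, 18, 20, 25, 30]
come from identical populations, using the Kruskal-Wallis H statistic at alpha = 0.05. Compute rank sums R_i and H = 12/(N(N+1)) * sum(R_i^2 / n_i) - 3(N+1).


Step 1: Combine all N = 14 observations and assign midranks.
sorted (value, group, rank): (6,G1,1), (8,G1,2), (9,G2,3), (10,G1,4), (12,G1,5), (13,G2,6), (15,G2,7.5), (15,G3,7.5), (16,G1,9), (18,G3,10), (20,G2,11.5), (20,G3,11.5), (25,G3,13), (30,G3,14)
Step 2: Sum ranks within each group.
R_1 = 21 (n_1 = 5)
R_2 = 28 (n_2 = 4)
R_3 = 56 (n_3 = 5)
Step 3: H = 12/(N(N+1)) * sum(R_i^2/n_i) - 3(N+1)
     = 12/(14*15) * (21^2/5 + 28^2/4 + 56^2/5) - 3*15
     = 0.057143 * 911.4 - 45
     = 7.080000.
Step 4: Ties present; correction factor C = 1 - 12/(14^3 - 14) = 0.995604. Corrected H = 7.080000 / 0.995604 = 7.111258.
Step 5: Under H0, H ~ chi^2(2); p-value = 0.028563.
Step 6: alpha = 0.05. reject H0.

H = 7.1113, df = 2, p = 0.028563, reject H0.


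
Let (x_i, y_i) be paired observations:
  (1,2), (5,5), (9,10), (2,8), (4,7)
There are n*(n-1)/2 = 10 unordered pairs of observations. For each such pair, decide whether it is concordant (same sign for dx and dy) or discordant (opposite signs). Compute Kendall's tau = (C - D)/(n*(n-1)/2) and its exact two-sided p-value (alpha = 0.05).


Step 1: Enumerate the 10 unordered pairs (i,j) with i<j and classify each by sign(x_j-x_i) * sign(y_j-y_i).
  (1,2):dx=+4,dy=+3->C; (1,3):dx=+8,dy=+8->C; (1,4):dx=+1,dy=+6->C; (1,5):dx=+3,dy=+5->C
  (2,3):dx=+4,dy=+5->C; (2,4):dx=-3,dy=+3->D; (2,5):dx=-1,dy=+2->D; (3,4):dx=-7,dy=-2->C
  (3,5):dx=-5,dy=-3->C; (4,5):dx=+2,dy=-1->D
Step 2: C = 7, D = 3, total pairs = 10.
Step 3: tau = (C - D)/(n(n-1)/2) = (7 - 3)/10 = 0.400000.
Step 4: Exact two-sided p-value (enumerate n! = 120 permutations of y under H0): p = 0.483333.
Step 5: alpha = 0.05. fail to reject H0.

tau_b = 0.4000 (C=7, D=3), p = 0.483333, fail to reject H0.


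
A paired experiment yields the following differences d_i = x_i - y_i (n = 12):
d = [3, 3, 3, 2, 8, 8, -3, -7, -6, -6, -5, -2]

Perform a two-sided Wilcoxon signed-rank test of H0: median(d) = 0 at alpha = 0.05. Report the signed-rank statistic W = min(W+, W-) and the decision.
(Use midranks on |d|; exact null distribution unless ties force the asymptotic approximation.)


Step 1: Drop any zero differences (none here) and take |d_i|.
|d| = [3, 3, 3, 2, 8, 8, 3, 7, 6, 6, 5, 2]
Step 2: Midrank |d_i| (ties get averaged ranks).
ranks: |3|->4.5, |3|->4.5, |3|->4.5, |2|->1.5, |8|->11.5, |8|->11.5, |3|->4.5, |7|->10, |6|->8.5, |6|->8.5, |5|->7, |2|->1.5
Step 3: Attach original signs; sum ranks with positive sign and with negative sign.
W+ = 4.5 + 4.5 + 4.5 + 1.5 + 11.5 + 11.5 = 38
W- = 4.5 + 10 + 8.5 + 8.5 + 7 + 1.5 = 40
(Check: W+ + W- = 78 should equal n(n+1)/2 = 78.)
Step 4: Test statistic W = min(W+, W-) = 38.
Step 5: Ties in |d|, so use the tie-corrected normal approximation.
        E[W] = n(n+1)/4 = 12*13/4 = 39.
        Tie groups: |d|=2 (t=2), |d|=3 (t=4), |d|=6 (t=2), |d|=8 (t=2); sum(t^3 - t) = 78.
        Var[W] = n(n+1)(2n+1)/24 - sum(t^3-t)/48 = 3900/24 - 78/48 = 160.875.
        z = (W - E[W]) / sqrt(Var[W]) = (38 - 39) / 12.6837 = -0.0788.
        Two-sided p = 2*Phi(z) = 0.937159.
Step 6: alpha = 0.05. fail to reject H0.

W+ = 38, W- = 40, W = min = 38, p = 0.937159, fail to reject H0.


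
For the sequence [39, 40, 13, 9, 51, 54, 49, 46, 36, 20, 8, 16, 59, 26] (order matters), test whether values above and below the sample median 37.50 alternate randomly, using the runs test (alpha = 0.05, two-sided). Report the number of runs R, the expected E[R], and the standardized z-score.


Step 1: Compute median = 37.50; label A = above, B = below.
Labels in order: AABBAAAABBBBAB  (n_A = 7, n_B = 7)
Step 2: Count runs R = 6.
Step 3: Under H0 (random ordering), E[R] = 2*n_A*n_B/(n_A+n_B) + 1 = 2*7*7/14 + 1 = 8.0000.
        Var[R] = 2*n_A*n_B*(2*n_A*n_B - n_A - n_B) / ((n_A+n_B)^2 * (n_A+n_B-1)) = 8232/2548 = 3.2308.
        SD[R] = 1.7974.
Step 4: Continuity-corrected z = (R + 0.5 - E[R]) / SD[R] = (6 + 0.5 - 8.0000) / 1.7974 = -0.8345.
Step 5: Two-sided p-value via normal approximation = 2*(1 - Phi(|z|)) = 0.403986.
Step 6: alpha = 0.05. fail to reject H0.

R = 6, z = -0.8345, p = 0.403986, fail to reject H0.


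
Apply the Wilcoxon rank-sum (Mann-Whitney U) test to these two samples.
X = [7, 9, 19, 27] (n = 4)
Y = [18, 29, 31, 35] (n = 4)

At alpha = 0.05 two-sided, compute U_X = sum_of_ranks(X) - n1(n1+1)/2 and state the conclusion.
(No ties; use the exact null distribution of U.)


Step 1: Combine and sort all 8 observations; assign midranks.
sorted (value, group): (7,X), (9,X), (18,Y), (19,X), (27,X), (29,Y), (31,Y), (35,Y)
ranks: 7->1, 9->2, 18->3, 19->4, 27->5, 29->6, 31->7, 35->8
Step 2: Rank sum for X: R1 = 1 + 2 + 4 + 5 = 12.
Step 3: U_X = R1 - n1(n1+1)/2 = 12 - 4*5/2 = 12 - 10 = 2.
       U_Y = n1*n2 - U_X = 16 - 2 = 14.
Step 4: No ties, so the exact null distribution of U (based on enumerating the C(8,4) = 70 equally likely rank assignments) gives the two-sided p-value.
Step 5: p-value = 0.114286; compare to alpha = 0.05. fail to reject H0.

U_X = 2, p = 0.114286, fail to reject H0 at alpha = 0.05.


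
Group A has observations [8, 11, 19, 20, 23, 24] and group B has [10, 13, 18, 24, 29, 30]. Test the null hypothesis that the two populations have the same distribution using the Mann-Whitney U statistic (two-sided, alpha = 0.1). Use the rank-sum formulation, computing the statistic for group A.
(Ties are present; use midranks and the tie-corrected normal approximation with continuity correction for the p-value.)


Step 1: Combine and sort all 12 observations; assign midranks.
sorted (value, group): (8,X), (10,Y), (11,X), (13,Y), (18,Y), (19,X), (20,X), (23,X), (24,X), (24,Y), (29,Y), (30,Y)
ranks: 8->1, 10->2, 11->3, 13->4, 18->5, 19->6, 20->7, 23->8, 24->9.5, 24->9.5, 29->11, 30->12
Step 2: Rank sum for X: R1 = 1 + 3 + 6 + 7 + 8 + 9.5 = 34.5.
Step 3: U_X = R1 - n1(n1+1)/2 = 34.5 - 6*7/2 = 34.5 - 21 = 13.5.
       U_Y = n1*n2 - U_X = 36 - 13.5 = 22.5.
Step 4: Ties are present, so use the tie-corrected normal approximation (with continuity correction) for the p-value.
Step 5: p-value = 0.521110; compare to alpha = 0.1. fail to reject H0.

U_X = 13.5, p = 0.521110, fail to reject H0 at alpha = 0.1.


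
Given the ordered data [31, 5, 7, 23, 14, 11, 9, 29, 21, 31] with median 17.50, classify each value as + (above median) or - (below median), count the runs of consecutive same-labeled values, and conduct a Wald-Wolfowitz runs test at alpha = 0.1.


Step 1: Compute median = 17.50; label A = above, B = below.
Labels in order: ABBABBBAAA  (n_A = 5, n_B = 5)
Step 2: Count runs R = 5.
Step 3: Under H0 (random ordering), E[R] = 2*n_A*n_B/(n_A+n_B) + 1 = 2*5*5/10 + 1 = 6.0000.
        Var[R] = 2*n_A*n_B*(2*n_A*n_B - n_A - n_B) / ((n_A+n_B)^2 * (n_A+n_B-1)) = 2000/900 = 2.2222.
        SD[R] = 1.4907.
Step 4: Continuity-corrected z = (R + 0.5 - E[R]) / SD[R] = (5 + 0.5 - 6.0000) / 1.4907 = -0.3354.
Step 5: Two-sided p-value via normal approximation = 2*(1 - Phi(|z|)) = 0.737316.
Step 6: alpha = 0.1. fail to reject H0.

R = 5, z = -0.3354, p = 0.737316, fail to reject H0.


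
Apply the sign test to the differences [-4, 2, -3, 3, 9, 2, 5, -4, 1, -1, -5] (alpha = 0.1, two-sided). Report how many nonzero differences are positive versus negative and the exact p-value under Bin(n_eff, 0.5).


Step 1: Discard zero differences. Original n = 11; n_eff = number of nonzero differences = 11.
Nonzero differences (with sign): -4, +2, -3, +3, +9, +2, +5, -4, +1, -1, -5
Step 2: Count signs: positive = 6, negative = 5.
Step 3: Under H0: P(positive) = 0.5, so the number of positives S ~ Bin(11, 0.5).
Step 4: Two-sided exact p-value = sum of Bin(11,0.5) probabilities at or below the observed probability = 1.000000.
Step 5: alpha = 0.1. fail to reject H0.

n_eff = 11, pos = 6, neg = 5, p = 1.000000, fail to reject H0.


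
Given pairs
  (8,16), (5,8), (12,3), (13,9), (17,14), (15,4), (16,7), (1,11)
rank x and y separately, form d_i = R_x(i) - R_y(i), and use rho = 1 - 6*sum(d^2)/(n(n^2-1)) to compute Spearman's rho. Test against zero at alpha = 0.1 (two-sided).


Step 1: Rank x and y separately (midranks; no ties here).
rank(x): 8->3, 5->2, 12->4, 13->5, 17->8, 15->6, 16->7, 1->1
rank(y): 16->8, 8->4, 3->1, 9->5, 14->7, 4->2, 7->3, 11->6
Step 2: d_i = R_x(i) - R_y(i); compute d_i^2.
  (3-8)^2=25, (2-4)^2=4, (4-1)^2=9, (5-5)^2=0, (8-7)^2=1, (6-2)^2=16, (7-3)^2=16, (1-6)^2=25
sum(d^2) = 96.
Step 3: rho = 1 - 6*96 / (8*(8^2 - 1)) = 1 - 576/504 = -0.142857.
Step 4: Under H0, t = rho * sqrt((n-2)/(1-rho^2)) = -0.3536 ~ t(6).
Step 5: Two-sided p-value from the t-distribution with 6 df = 0.735765.
Step 6: alpha = 0.1. fail to reject H0.

rho = -0.1429, p = 0.735765, fail to reject H0 at alpha = 0.1.


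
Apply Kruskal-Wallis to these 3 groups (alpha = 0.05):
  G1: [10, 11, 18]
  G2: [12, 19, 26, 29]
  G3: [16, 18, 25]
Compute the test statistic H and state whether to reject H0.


Step 1: Combine all N = 10 observations and assign midranks.
sorted (value, group, rank): (10,G1,1), (11,G1,2), (12,G2,3), (16,G3,4), (18,G1,5.5), (18,G3,5.5), (19,G2,7), (25,G3,8), (26,G2,9), (29,G2,10)
Step 2: Sum ranks within each group.
R_1 = 8.5 (n_1 = 3)
R_2 = 29 (n_2 = 4)
R_3 = 17.5 (n_3 = 3)
Step 3: H = 12/(N(N+1)) * sum(R_i^2/n_i) - 3(N+1)
     = 12/(10*11) * (8.5^2/3 + 29^2/4 + 17.5^2/3) - 3*11
     = 0.109091 * 336.417 - 33
     = 3.700000.
Step 4: Ties present; correction factor C = 1 - 6/(10^3 - 10) = 0.993939. Corrected H = 3.700000 / 0.993939 = 3.722561.
Step 5: Under H0, H ~ chi^2(2); p-value = 0.155473.
Step 6: alpha = 0.05. fail to reject H0.

H = 3.7226, df = 2, p = 0.155473, fail to reject H0.


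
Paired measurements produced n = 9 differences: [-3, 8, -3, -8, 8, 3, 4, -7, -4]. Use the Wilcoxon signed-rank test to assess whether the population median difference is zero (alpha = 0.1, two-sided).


Step 1: Drop any zero differences (none here) and take |d_i|.
|d| = [3, 8, 3, 8, 8, 3, 4, 7, 4]
Step 2: Midrank |d_i| (ties get averaged ranks).
ranks: |3|->2, |8|->8, |3|->2, |8|->8, |8|->8, |3|->2, |4|->4.5, |7|->6, |4|->4.5
Step 3: Attach original signs; sum ranks with positive sign and with negative sign.
W+ = 8 + 8 + 2 + 4.5 = 22.5
W- = 2 + 2 + 8 + 6 + 4.5 = 22.5
(Check: W+ + W- = 45 should equal n(n+1)/2 = 45.)
Step 4: Test statistic W = min(W+, W-) = 22.5.
Step 5: Ties in |d|, so use the tie-corrected normal approximation.
        E[W] = n(n+1)/4 = 9*10/4 = 22.5.
        Tie groups: |d|=3 (t=3), |d|=4 (t=2), |d|=8 (t=3); sum(t^3 - t) = 54.
        Var[W] = n(n+1)(2n+1)/24 - sum(t^3-t)/48 = 1710/24 - 54/48 = 70.125.
        z = (W - E[W]) / sqrt(Var[W]) = (22.5 - 22.5) / 8.3741 = 0.0000.
        Two-sided p = 2*Phi(z) = 1.000000.
Step 6: alpha = 0.1. fail to reject H0.

W+ = 22.5, W- = 22.5, W = min = 22.5, p = 1.000000, fail to reject H0.


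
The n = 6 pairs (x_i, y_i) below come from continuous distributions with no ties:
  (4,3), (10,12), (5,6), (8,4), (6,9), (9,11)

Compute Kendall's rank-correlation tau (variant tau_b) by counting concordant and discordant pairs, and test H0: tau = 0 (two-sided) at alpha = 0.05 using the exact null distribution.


Step 1: Enumerate the 15 unordered pairs (i,j) with i<j and classify each by sign(x_j-x_i) * sign(y_j-y_i).
  (1,2):dx=+6,dy=+9->C; (1,3):dx=+1,dy=+3->C; (1,4):dx=+4,dy=+1->C; (1,5):dx=+2,dy=+6->C
  (1,6):dx=+5,dy=+8->C; (2,3):dx=-5,dy=-6->C; (2,4):dx=-2,dy=-8->C; (2,5):dx=-4,dy=-3->C
  (2,6):dx=-1,dy=-1->C; (3,4):dx=+3,dy=-2->D; (3,5):dx=+1,dy=+3->C; (3,6):dx=+4,dy=+5->C
  (4,5):dx=-2,dy=+5->D; (4,6):dx=+1,dy=+7->C; (5,6):dx=+3,dy=+2->C
Step 2: C = 13, D = 2, total pairs = 15.
Step 3: tau = (C - D)/(n(n-1)/2) = (13 - 2)/15 = 0.733333.
Step 4: Exact two-sided p-value (enumerate n! = 720 permutations of y under H0): p = 0.055556.
Step 5: alpha = 0.05. fail to reject H0.

tau_b = 0.7333 (C=13, D=2), p = 0.055556, fail to reject H0.


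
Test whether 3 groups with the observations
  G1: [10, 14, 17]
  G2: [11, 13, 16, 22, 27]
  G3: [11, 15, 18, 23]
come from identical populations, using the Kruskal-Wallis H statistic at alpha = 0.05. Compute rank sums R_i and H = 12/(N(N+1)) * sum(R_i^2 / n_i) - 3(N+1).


Step 1: Combine all N = 12 observations and assign midranks.
sorted (value, group, rank): (10,G1,1), (11,G2,2.5), (11,G3,2.5), (13,G2,4), (14,G1,5), (15,G3,6), (16,G2,7), (17,G1,8), (18,G3,9), (22,G2,10), (23,G3,11), (27,G2,12)
Step 2: Sum ranks within each group.
R_1 = 14 (n_1 = 3)
R_2 = 35.5 (n_2 = 5)
R_3 = 28.5 (n_3 = 4)
Step 3: H = 12/(N(N+1)) * sum(R_i^2/n_i) - 3(N+1)
     = 12/(12*13) * (14^2/3 + 35.5^2/5 + 28.5^2/4) - 3*13
     = 0.076923 * 520.446 - 39
     = 1.034295.
Step 4: Ties present; correction factor C = 1 - 6/(12^3 - 12) = 0.996503. Corrected H = 1.034295 / 0.996503 = 1.037924.
Step 5: Under H0, H ~ chi^2(2); p-value = 0.595138.
Step 6: alpha = 0.05. fail to reject H0.

H = 1.0379, df = 2, p = 0.595138, fail to reject H0.


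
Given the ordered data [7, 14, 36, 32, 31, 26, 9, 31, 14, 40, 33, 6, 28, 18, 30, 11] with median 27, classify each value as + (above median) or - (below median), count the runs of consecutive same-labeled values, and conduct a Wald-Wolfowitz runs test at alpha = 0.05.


Step 1: Compute median = 27; label A = above, B = below.
Labels in order: BBAAABBABAABABAB  (n_A = 8, n_B = 8)
Step 2: Count runs R = 11.
Step 3: Under H0 (random ordering), E[R] = 2*n_A*n_B/(n_A+n_B) + 1 = 2*8*8/16 + 1 = 9.0000.
        Var[R] = 2*n_A*n_B*(2*n_A*n_B - n_A - n_B) / ((n_A+n_B)^2 * (n_A+n_B-1)) = 14336/3840 = 3.7333.
        SD[R] = 1.9322.
Step 4: Continuity-corrected z = (R - 0.5 - E[R]) / SD[R] = (11 - 0.5 - 9.0000) / 1.9322 = 0.7763.
Step 5: Two-sided p-value via normal approximation = 2*(1 - Phi(|z|)) = 0.437558.
Step 6: alpha = 0.05. fail to reject H0.

R = 11, z = 0.7763, p = 0.437558, fail to reject H0.


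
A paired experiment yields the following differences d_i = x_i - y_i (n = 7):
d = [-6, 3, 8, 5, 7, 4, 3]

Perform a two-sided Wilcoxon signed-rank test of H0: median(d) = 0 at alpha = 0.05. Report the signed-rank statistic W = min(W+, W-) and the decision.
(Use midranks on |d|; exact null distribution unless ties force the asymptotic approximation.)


Step 1: Drop any zero differences (none here) and take |d_i|.
|d| = [6, 3, 8, 5, 7, 4, 3]
Step 2: Midrank |d_i| (ties get averaged ranks).
ranks: |6|->5, |3|->1.5, |8|->7, |5|->4, |7|->6, |4|->3, |3|->1.5
Step 3: Attach original signs; sum ranks with positive sign and with negative sign.
W+ = 1.5 + 7 + 4 + 6 + 3 + 1.5 = 23
W- = 5 = 5
(Check: W+ + W- = 28 should equal n(n+1)/2 = 28.)
Step 4: Test statistic W = min(W+, W-) = 5.
Step 5: Ties in |d|, so use the tie-corrected normal approximation.
        E[W] = n(n+1)/4 = 7*8/4 = 14.
        Tie groups: |d|=3 (t=2); sum(t^3 - t) = 6.
        Var[W] = n(n+1)(2n+1)/24 - sum(t^3-t)/48 = 840/24 - 6/48 = 34.875.
        z = (W - E[W]) / sqrt(Var[W]) = (5 - 14) / 5.9055 = -1.5240.
        Two-sided p = 2*Phi(z) = 0.127508.
Step 6: alpha = 0.05. fail to reject H0.

W+ = 23, W- = 5, W = min = 5, p = 0.127508, fail to reject H0.


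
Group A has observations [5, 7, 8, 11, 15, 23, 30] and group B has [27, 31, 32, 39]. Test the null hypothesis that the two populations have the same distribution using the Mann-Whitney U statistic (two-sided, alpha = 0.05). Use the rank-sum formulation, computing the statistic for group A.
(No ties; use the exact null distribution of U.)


Step 1: Combine and sort all 11 observations; assign midranks.
sorted (value, group): (5,X), (7,X), (8,X), (11,X), (15,X), (23,X), (27,Y), (30,X), (31,Y), (32,Y), (39,Y)
ranks: 5->1, 7->2, 8->3, 11->4, 15->5, 23->6, 27->7, 30->8, 31->9, 32->10, 39->11
Step 2: Rank sum for X: R1 = 1 + 2 + 3 + 4 + 5 + 6 + 8 = 29.
Step 3: U_X = R1 - n1(n1+1)/2 = 29 - 7*8/2 = 29 - 28 = 1.
       U_Y = n1*n2 - U_X = 28 - 1 = 27.
Step 4: No ties, so the exact null distribution of U (based on enumerating the C(11,7) = 330 equally likely rank assignments) gives the two-sided p-value.
Step 5: p-value = 0.012121; compare to alpha = 0.05. reject H0.

U_X = 1, p = 0.012121, reject H0 at alpha = 0.05.


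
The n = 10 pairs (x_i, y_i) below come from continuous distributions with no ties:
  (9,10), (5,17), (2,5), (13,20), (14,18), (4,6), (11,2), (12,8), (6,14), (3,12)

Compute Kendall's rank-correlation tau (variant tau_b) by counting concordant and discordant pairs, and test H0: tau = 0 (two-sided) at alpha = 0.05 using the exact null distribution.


Step 1: Enumerate the 45 unordered pairs (i,j) with i<j and classify each by sign(x_j-x_i) * sign(y_j-y_i).
  (1,2):dx=-4,dy=+7->D; (1,3):dx=-7,dy=-5->C; (1,4):dx=+4,dy=+10->C; (1,5):dx=+5,dy=+8->C
  (1,6):dx=-5,dy=-4->C; (1,7):dx=+2,dy=-8->D; (1,8):dx=+3,dy=-2->D; (1,9):dx=-3,dy=+4->D
  (1,10):dx=-6,dy=+2->D; (2,3):dx=-3,dy=-12->C; (2,4):dx=+8,dy=+3->C; (2,5):dx=+9,dy=+1->C
  (2,6):dx=-1,dy=-11->C; (2,7):dx=+6,dy=-15->D; (2,8):dx=+7,dy=-9->D; (2,9):dx=+1,dy=-3->D
  (2,10):dx=-2,dy=-5->C; (3,4):dx=+11,dy=+15->C; (3,5):dx=+12,dy=+13->C; (3,6):dx=+2,dy=+1->C
  (3,7):dx=+9,dy=-3->D; (3,8):dx=+10,dy=+3->C; (3,9):dx=+4,dy=+9->C; (3,10):dx=+1,dy=+7->C
  (4,5):dx=+1,dy=-2->D; (4,6):dx=-9,dy=-14->C; (4,7):dx=-2,dy=-18->C; (4,8):dx=-1,dy=-12->C
  (4,9):dx=-7,dy=-6->C; (4,10):dx=-10,dy=-8->C; (5,6):dx=-10,dy=-12->C; (5,7):dx=-3,dy=-16->C
  (5,8):dx=-2,dy=-10->C; (5,9):dx=-8,dy=-4->C; (5,10):dx=-11,dy=-6->C; (6,7):dx=+7,dy=-4->D
  (6,8):dx=+8,dy=+2->C; (6,9):dx=+2,dy=+8->C; (6,10):dx=-1,dy=+6->D; (7,8):dx=+1,dy=+6->C
  (7,9):dx=-5,dy=+12->D; (7,10):dx=-8,dy=+10->D; (8,9):dx=-6,dy=+6->D; (8,10):dx=-9,dy=+4->D
  (9,10):dx=-3,dy=-2->C
Step 2: C = 29, D = 16, total pairs = 45.
Step 3: tau = (C - D)/(n(n-1)/2) = (29 - 16)/45 = 0.288889.
Step 4: Exact two-sided p-value (enumerate n! = 3628800 permutations of y under H0): p = 0.291248.
Step 5: alpha = 0.05. fail to reject H0.

tau_b = 0.2889 (C=29, D=16), p = 0.291248, fail to reject H0.


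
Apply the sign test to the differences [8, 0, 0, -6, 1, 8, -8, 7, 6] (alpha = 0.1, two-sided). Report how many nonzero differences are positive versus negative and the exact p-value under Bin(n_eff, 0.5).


Step 1: Discard zero differences. Original n = 9; n_eff = number of nonzero differences = 7.
Nonzero differences (with sign): +8, -6, +1, +8, -8, +7, +6
Step 2: Count signs: positive = 5, negative = 2.
Step 3: Under H0: P(positive) = 0.5, so the number of positives S ~ Bin(7, 0.5).
Step 4: Two-sided exact p-value = sum of Bin(7,0.5) probabilities at or below the observed probability = 0.453125.
Step 5: alpha = 0.1. fail to reject H0.

n_eff = 7, pos = 5, neg = 2, p = 0.453125, fail to reject H0.


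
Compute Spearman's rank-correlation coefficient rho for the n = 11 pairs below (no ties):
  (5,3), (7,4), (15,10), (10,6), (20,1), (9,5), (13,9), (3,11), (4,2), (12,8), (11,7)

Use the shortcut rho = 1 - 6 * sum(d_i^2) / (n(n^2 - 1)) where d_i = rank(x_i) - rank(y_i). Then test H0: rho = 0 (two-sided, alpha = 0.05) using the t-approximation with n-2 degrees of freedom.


Step 1: Rank x and y separately (midranks; no ties here).
rank(x): 5->3, 7->4, 15->10, 10->6, 20->11, 9->5, 13->9, 3->1, 4->2, 12->8, 11->7
rank(y): 3->3, 4->4, 10->10, 6->6, 1->1, 5->5, 9->9, 11->11, 2->2, 8->8, 7->7
Step 2: d_i = R_x(i) - R_y(i); compute d_i^2.
  (3-3)^2=0, (4-4)^2=0, (10-10)^2=0, (6-6)^2=0, (11-1)^2=100, (5-5)^2=0, (9-9)^2=0, (1-11)^2=100, (2-2)^2=0, (8-8)^2=0, (7-7)^2=0
sum(d^2) = 200.
Step 3: rho = 1 - 6*200 / (11*(11^2 - 1)) = 1 - 1200/1320 = 0.090909.
Step 4: Under H0, t = rho * sqrt((n-2)/(1-rho^2)) = 0.2739 ~ t(9).
Step 5: Two-sided p-value from the t-distribution with 9 df = 0.790373.
Step 6: alpha = 0.05. fail to reject H0.

rho = 0.0909, p = 0.790373, fail to reject H0 at alpha = 0.05.


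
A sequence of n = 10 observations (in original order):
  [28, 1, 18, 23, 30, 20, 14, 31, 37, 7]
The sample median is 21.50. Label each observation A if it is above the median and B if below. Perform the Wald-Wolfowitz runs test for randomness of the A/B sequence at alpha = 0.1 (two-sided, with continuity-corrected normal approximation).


Step 1: Compute median = 21.50; label A = above, B = below.
Labels in order: ABBAABBAAB  (n_A = 5, n_B = 5)
Step 2: Count runs R = 6.
Step 3: Under H0 (random ordering), E[R] = 2*n_A*n_B/(n_A+n_B) + 1 = 2*5*5/10 + 1 = 6.0000.
        Var[R] = 2*n_A*n_B*(2*n_A*n_B - n_A - n_B) / ((n_A+n_B)^2 * (n_A+n_B-1)) = 2000/900 = 2.2222.
        SD[R] = 1.4907.
Step 4: R = E[R], so z = 0 with no continuity correction.
Step 5: Two-sided p-value via normal approximation = 2*(1 - Phi(|z|)) = 1.000000.
Step 6: alpha = 0.1. fail to reject H0.

R = 6, z = 0.0000, p = 1.000000, fail to reject H0.


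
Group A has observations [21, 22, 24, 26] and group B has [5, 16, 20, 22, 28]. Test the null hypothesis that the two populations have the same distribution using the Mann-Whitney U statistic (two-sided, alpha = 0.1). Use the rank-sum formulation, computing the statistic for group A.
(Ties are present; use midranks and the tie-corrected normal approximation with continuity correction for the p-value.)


Step 1: Combine and sort all 9 observations; assign midranks.
sorted (value, group): (5,Y), (16,Y), (20,Y), (21,X), (22,X), (22,Y), (24,X), (26,X), (28,Y)
ranks: 5->1, 16->2, 20->3, 21->4, 22->5.5, 22->5.5, 24->7, 26->8, 28->9
Step 2: Rank sum for X: R1 = 4 + 5.5 + 7 + 8 = 24.5.
Step 3: U_X = R1 - n1(n1+1)/2 = 24.5 - 4*5/2 = 24.5 - 10 = 14.5.
       U_Y = n1*n2 - U_X = 20 - 14.5 = 5.5.
Step 4: Ties are present, so use the tie-corrected normal approximation (with continuity correction) for the p-value.
Step 5: p-value = 0.325163; compare to alpha = 0.1. fail to reject H0.

U_X = 14.5, p = 0.325163, fail to reject H0 at alpha = 0.1.


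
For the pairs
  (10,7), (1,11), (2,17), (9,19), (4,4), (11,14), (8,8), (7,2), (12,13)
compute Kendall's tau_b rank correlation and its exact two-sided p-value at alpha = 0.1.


Step 1: Enumerate the 36 unordered pairs (i,j) with i<j and classify each by sign(x_j-x_i) * sign(y_j-y_i).
  (1,2):dx=-9,dy=+4->D; (1,3):dx=-8,dy=+10->D; (1,4):dx=-1,dy=+12->D; (1,5):dx=-6,dy=-3->C
  (1,6):dx=+1,dy=+7->C; (1,7):dx=-2,dy=+1->D; (1,8):dx=-3,dy=-5->C; (1,9):dx=+2,dy=+6->C
  (2,3):dx=+1,dy=+6->C; (2,4):dx=+8,dy=+8->C; (2,5):dx=+3,dy=-7->D; (2,6):dx=+10,dy=+3->C
  (2,7):dx=+7,dy=-3->D; (2,8):dx=+6,dy=-9->D; (2,9):dx=+11,dy=+2->C; (3,4):dx=+7,dy=+2->C
  (3,5):dx=+2,dy=-13->D; (3,6):dx=+9,dy=-3->D; (3,7):dx=+6,dy=-9->D; (3,8):dx=+5,dy=-15->D
  (3,9):dx=+10,dy=-4->D; (4,5):dx=-5,dy=-15->C; (4,6):dx=+2,dy=-5->D; (4,7):dx=-1,dy=-11->C
  (4,8):dx=-2,dy=-17->C; (4,9):dx=+3,dy=-6->D; (5,6):dx=+7,dy=+10->C; (5,7):dx=+4,dy=+4->C
  (5,8):dx=+3,dy=-2->D; (5,9):dx=+8,dy=+9->C; (6,7):dx=-3,dy=-6->C; (6,8):dx=-4,dy=-12->C
  (6,9):dx=+1,dy=-1->D; (7,8):dx=-1,dy=-6->C; (7,9):dx=+4,dy=+5->C; (8,9):dx=+5,dy=+11->C
Step 2: C = 20, D = 16, total pairs = 36.
Step 3: tau = (C - D)/(n(n-1)/2) = (20 - 16)/36 = 0.111111.
Step 4: Exact two-sided p-value (enumerate n! = 362880 permutations of y under H0): p = 0.761414.
Step 5: alpha = 0.1. fail to reject H0.

tau_b = 0.1111 (C=20, D=16), p = 0.761414, fail to reject H0.


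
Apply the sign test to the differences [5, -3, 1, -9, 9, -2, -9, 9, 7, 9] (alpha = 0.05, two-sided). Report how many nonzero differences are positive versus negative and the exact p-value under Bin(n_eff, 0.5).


Step 1: Discard zero differences. Original n = 10; n_eff = number of nonzero differences = 10.
Nonzero differences (with sign): +5, -3, +1, -9, +9, -2, -9, +9, +7, +9
Step 2: Count signs: positive = 6, negative = 4.
Step 3: Under H0: P(positive) = 0.5, so the number of positives S ~ Bin(10, 0.5).
Step 4: Two-sided exact p-value = sum of Bin(10,0.5) probabilities at or below the observed probability = 0.753906.
Step 5: alpha = 0.05. fail to reject H0.

n_eff = 10, pos = 6, neg = 4, p = 0.753906, fail to reject H0.


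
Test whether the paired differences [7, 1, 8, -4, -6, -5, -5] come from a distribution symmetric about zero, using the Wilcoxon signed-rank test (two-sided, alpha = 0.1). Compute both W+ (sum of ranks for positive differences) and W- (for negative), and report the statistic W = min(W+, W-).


Step 1: Drop any zero differences (none here) and take |d_i|.
|d| = [7, 1, 8, 4, 6, 5, 5]
Step 2: Midrank |d_i| (ties get averaged ranks).
ranks: |7|->6, |1|->1, |8|->7, |4|->2, |6|->5, |5|->3.5, |5|->3.5
Step 3: Attach original signs; sum ranks with positive sign and with negative sign.
W+ = 6 + 1 + 7 = 14
W- = 2 + 5 + 3.5 + 3.5 = 14
(Check: W+ + W- = 28 should equal n(n+1)/2 = 28.)
Step 4: Test statistic W = min(W+, W-) = 14.
Step 5: Ties in |d|, so use the tie-corrected normal approximation.
        E[W] = n(n+1)/4 = 7*8/4 = 14.
        Tie groups: |d|=5 (t=2); sum(t^3 - t) = 6.
        Var[W] = n(n+1)(2n+1)/24 - sum(t^3-t)/48 = 840/24 - 6/48 = 34.875.
        z = (W - E[W]) / sqrt(Var[W]) = (14 - 14) / 5.9055 = 0.0000.
        Two-sided p = 2*Phi(z) = 1.000000.
Step 6: alpha = 0.1. fail to reject H0.

W+ = 14, W- = 14, W = min = 14, p = 1.000000, fail to reject H0.


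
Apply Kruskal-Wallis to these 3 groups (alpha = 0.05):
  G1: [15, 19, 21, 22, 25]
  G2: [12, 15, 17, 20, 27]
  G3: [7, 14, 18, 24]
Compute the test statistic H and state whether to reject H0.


Step 1: Combine all N = 14 observations and assign midranks.
sorted (value, group, rank): (7,G3,1), (12,G2,2), (14,G3,3), (15,G1,4.5), (15,G2,4.5), (17,G2,6), (18,G3,7), (19,G1,8), (20,G2,9), (21,G1,10), (22,G1,11), (24,G3,12), (25,G1,13), (27,G2,14)
Step 2: Sum ranks within each group.
R_1 = 46.5 (n_1 = 5)
R_2 = 35.5 (n_2 = 5)
R_3 = 23 (n_3 = 4)
Step 3: H = 12/(N(N+1)) * sum(R_i^2/n_i) - 3(N+1)
     = 12/(14*15) * (46.5^2/5 + 35.5^2/5 + 23^2/4) - 3*15
     = 0.057143 * 816.75 - 45
     = 1.671429.
Step 4: Ties present; correction factor C = 1 - 6/(14^3 - 14) = 0.997802. Corrected H = 1.671429 / 0.997802 = 1.675110.
Step 5: Under H0, H ~ chi^2(2); p-value = 0.432767.
Step 6: alpha = 0.05. fail to reject H0.

H = 1.6751, df = 2, p = 0.432767, fail to reject H0.


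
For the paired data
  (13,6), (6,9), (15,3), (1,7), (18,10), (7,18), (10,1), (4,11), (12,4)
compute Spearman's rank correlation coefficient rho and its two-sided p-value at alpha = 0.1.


Step 1: Rank x and y separately (midranks; no ties here).
rank(x): 13->7, 6->3, 15->8, 1->1, 18->9, 7->4, 10->5, 4->2, 12->6
rank(y): 6->4, 9->6, 3->2, 7->5, 10->7, 18->9, 1->1, 11->8, 4->3
Step 2: d_i = R_x(i) - R_y(i); compute d_i^2.
  (7-4)^2=9, (3-6)^2=9, (8-2)^2=36, (1-5)^2=16, (9-7)^2=4, (4-9)^2=25, (5-1)^2=16, (2-8)^2=36, (6-3)^2=9
sum(d^2) = 160.
Step 3: rho = 1 - 6*160 / (9*(9^2 - 1)) = 1 - 960/720 = -0.333333.
Step 4: Under H0, t = rho * sqrt((n-2)/(1-rho^2)) = -0.9354 ~ t(7).
Step 5: Two-sided p-value from the t-distribution with 7 df = 0.380713.
Step 6: alpha = 0.1. fail to reject H0.

rho = -0.3333, p = 0.380713, fail to reject H0 at alpha = 0.1.


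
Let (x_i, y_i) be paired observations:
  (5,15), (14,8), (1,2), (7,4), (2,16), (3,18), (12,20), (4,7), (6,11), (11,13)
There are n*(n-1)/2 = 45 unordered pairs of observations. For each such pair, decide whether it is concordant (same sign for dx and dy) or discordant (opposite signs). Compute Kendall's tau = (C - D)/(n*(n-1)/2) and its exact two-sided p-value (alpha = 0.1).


Step 1: Enumerate the 45 unordered pairs (i,j) with i<j and classify each by sign(x_j-x_i) * sign(y_j-y_i).
  (1,2):dx=+9,dy=-7->D; (1,3):dx=-4,dy=-13->C; (1,4):dx=+2,dy=-11->D; (1,5):dx=-3,dy=+1->D
  (1,6):dx=-2,dy=+3->D; (1,7):dx=+7,dy=+5->C; (1,8):dx=-1,dy=-8->C; (1,9):dx=+1,dy=-4->D
  (1,10):dx=+6,dy=-2->D; (2,3):dx=-13,dy=-6->C; (2,4):dx=-7,dy=-4->C; (2,5):dx=-12,dy=+8->D
  (2,6):dx=-11,dy=+10->D; (2,7):dx=-2,dy=+12->D; (2,8):dx=-10,dy=-1->C; (2,9):dx=-8,dy=+3->D
  (2,10):dx=-3,dy=+5->D; (3,4):dx=+6,dy=+2->C; (3,5):dx=+1,dy=+14->C; (3,6):dx=+2,dy=+16->C
  (3,7):dx=+11,dy=+18->C; (3,8):dx=+3,dy=+5->C; (3,9):dx=+5,dy=+9->C; (3,10):dx=+10,dy=+11->C
  (4,5):dx=-5,dy=+12->D; (4,6):dx=-4,dy=+14->D; (4,7):dx=+5,dy=+16->C; (4,8):dx=-3,dy=+3->D
  (4,9):dx=-1,dy=+7->D; (4,10):dx=+4,dy=+9->C; (5,6):dx=+1,dy=+2->C; (5,7):dx=+10,dy=+4->C
  (5,8):dx=+2,dy=-9->D; (5,9):dx=+4,dy=-5->D; (5,10):dx=+9,dy=-3->D; (6,7):dx=+9,dy=+2->C
  (6,8):dx=+1,dy=-11->D; (6,9):dx=+3,dy=-7->D; (6,10):dx=+8,dy=-5->D; (7,8):dx=-8,dy=-13->C
  (7,9):dx=-6,dy=-9->C; (7,10):dx=-1,dy=-7->C; (8,9):dx=+2,dy=+4->C; (8,10):dx=+7,dy=+6->C
  (9,10):dx=+5,dy=+2->C
Step 2: C = 24, D = 21, total pairs = 45.
Step 3: tau = (C - D)/(n(n-1)/2) = (24 - 21)/45 = 0.066667.
Step 4: Exact two-sided p-value (enumerate n! = 3628800 permutations of y under H0): p = 0.861801.
Step 5: alpha = 0.1. fail to reject H0.

tau_b = 0.0667 (C=24, D=21), p = 0.861801, fail to reject H0.
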